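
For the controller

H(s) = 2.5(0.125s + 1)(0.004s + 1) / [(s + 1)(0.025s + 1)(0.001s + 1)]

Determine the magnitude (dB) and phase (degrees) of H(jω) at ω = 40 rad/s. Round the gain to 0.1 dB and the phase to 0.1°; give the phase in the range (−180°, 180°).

-12.8 dB, -48.1°

At ω = 40 rad/s:
zero (1 + j40·0.125) = 1 + j5 → |·| ≈ 5.099, ∠ ≈ 78.69°
zero (1 + j40·0.004) = 1 + j0.16 → |·| ≈ 1.0127, ∠ ≈ 9.09°
pole (1 + j40·1) = 1 + j40 → |·| ≈ 40.012, ∠ ≈ 88.57°
pole (1 + j40·0.025) = 1 + j1 → |·| ≈ 1.4142, ∠ ≈ 45.00°
pole (1 + j40·0.001) = 1 + j0.04 → |·| ≈ 1.0008, ∠ ≈ 2.29°
|H| = 2.5 · 5.099 · 1.0127 / (40.012 · 1.4142 · 1.0008) ≈ 0.22796
Gain = 20 log₁₀(0.22796) ≈ -12.84 dB
∠H = (78.69° + 9.09°) − (88.57° + 45.00° + 2.29°) = -48.08°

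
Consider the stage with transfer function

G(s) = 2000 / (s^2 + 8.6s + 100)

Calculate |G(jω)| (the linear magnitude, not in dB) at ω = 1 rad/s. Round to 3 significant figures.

At s = jω = j1:
quadratic: (j1)² + 8.6·j1 + 100 = 99 + j8.6 → |·| ≈ 99.373, ∠ ≈ 4.96°
|G| = 2000 / 99.373 ≈ 20.126

20.1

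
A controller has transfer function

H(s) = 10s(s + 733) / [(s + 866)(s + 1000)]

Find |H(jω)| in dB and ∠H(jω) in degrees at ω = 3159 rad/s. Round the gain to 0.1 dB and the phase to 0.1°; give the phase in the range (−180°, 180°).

At s = jω = j3159:
zero (s+733): 733 + j3159 → |·| = √(733²+3159²) = √10516570 ≈ 3242.9, ∠ = arctan(3159/733) ≈ 76.94°
zero at origin: s = j3159 → |·| = 3159, ∠ = 90.00°
pole (s+866): 866 + j3159 → |·| = √(866²+3159²) = √10729237 ≈ 3275.6, ∠ = arctan(3159/866) ≈ 74.67°
pole (s+1000): 1000 + j3159 → |·| = √(1000²+3159²) = √10979281 ≈ 3313.5, ∠ = arctan(3159/1000) ≈ 72.43°
|H| = 10 · 1.0244e+07 / 1.0854e+07 ≈ 9.438
Gain = 20 log₁₀(9.438) ≈ 19.50 dB
∠H = 166.94° − 147.10° = 19.84°

19.5 dB, 19.8°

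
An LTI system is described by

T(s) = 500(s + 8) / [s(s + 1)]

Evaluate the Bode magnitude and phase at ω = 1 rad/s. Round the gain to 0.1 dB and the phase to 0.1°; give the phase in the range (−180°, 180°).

69.1 dB, -127.9°

At s = jω = j1:
zero (s+8): 8 + j1 → |·| = √(8²+1²) = √65 ≈ 8.0623, ∠ = arctan(1/8) ≈ 7.13°
pole (s+1): 1 + j1 → |·| = √(1²+1²) = √2 ≈ 1.4142, ∠ = arctan(1/1) ≈ 45.00°
pole at origin: |s| = 1, ∠ = 90.00° (in denominator)
|T| = 500 · 8.0623 / 1.4142 ≈ 2850.5
Gain = 20 log₁₀(2850.5) ≈ 69.10 dB
∠T = 7.13° − 135.00° = -127.87°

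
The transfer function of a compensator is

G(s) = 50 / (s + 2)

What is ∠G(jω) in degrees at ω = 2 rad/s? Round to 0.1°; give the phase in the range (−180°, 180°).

At s = jω = j2:
pole (s+2): 2 + j2 → |·| = √(2²+2²) = √8 ≈ 2.8284, ∠ = arctan(2/2) ≈ 45.00°
∠G = 0.00° − 45.00° = -45.00°

-45.0°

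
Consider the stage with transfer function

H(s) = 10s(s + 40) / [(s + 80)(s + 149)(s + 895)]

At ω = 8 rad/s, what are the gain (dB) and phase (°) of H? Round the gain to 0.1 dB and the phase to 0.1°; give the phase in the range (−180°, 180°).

-70.3 dB, 92.0°

At s = jω = j8:
zero (s+40): 40 + j8 → |·| = √(40²+8²) = √1664 ≈ 40.792, ∠ = arctan(8/40) ≈ 11.31°
zero at origin: s = j8 → |·| = 8, ∠ = 90.00°
pole (s+80): 80 + j8 → |·| = √(80²+8²) = √6464 ≈ 80.399, ∠ = arctan(8/80) ≈ 5.71°
pole (s+149): 149 + j8 → |·| = √(149²+8²) = √22265 ≈ 149.21, ∠ = arctan(8/149) ≈ 3.07°
pole (s+895): 895 + j8 → |·| = √(895²+8²) = √801089 ≈ 895.04, ∠ = arctan(8/895) ≈ 0.51°
|H| = 10 · 326.34 / 1.0737e+07 ≈ 0.00030394
Gain = 20 log₁₀(0.00030394) ≈ -70.34 dB
∠H = 101.31° − 9.29° = 92.02°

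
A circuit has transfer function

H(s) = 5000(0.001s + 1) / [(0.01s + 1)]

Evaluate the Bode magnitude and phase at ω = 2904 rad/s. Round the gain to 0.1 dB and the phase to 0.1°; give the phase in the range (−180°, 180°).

54.5 dB, -17.0°

At ω = 2904 rad/s:
zero (1 + j2904·0.001) = 1 + j2.904 → |·| ≈ 3.0714, ∠ ≈ 71.00°
pole (1 + j2904·0.01) = 1 + j29.04 → |·| ≈ 29.057, ∠ ≈ 88.03°
|H| = 5000 · 3.0714 / (29.057) ≈ 528.51
Gain = 20 log₁₀(528.51) ≈ 54.46 dB
∠H = (71.00°) − (88.03°) = -17.03°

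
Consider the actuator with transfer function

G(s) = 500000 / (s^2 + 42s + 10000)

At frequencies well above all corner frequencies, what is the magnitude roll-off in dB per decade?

Each pole contributes −20 dB/decade at high frequency; each zero contributes +20 dB/decade.
Net: 0 zero(s) − 2 pole(s) → -40 dB/decade.

-40 dB/decade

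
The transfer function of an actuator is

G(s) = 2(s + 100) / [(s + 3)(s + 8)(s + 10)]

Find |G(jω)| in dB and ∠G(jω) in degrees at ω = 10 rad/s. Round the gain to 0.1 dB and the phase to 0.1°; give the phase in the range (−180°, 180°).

-19.5 dB, -163.9°

At s = jω = j10:
zero (s+100): 100 + j10 → |·| = √(100²+10²) = √10100 ≈ 100.5, ∠ = arctan(10/100) ≈ 5.71°
pole (s+3): 3 + j10 → |·| = √(3²+10²) = √109 ≈ 10.44, ∠ = arctan(10/3) ≈ 73.30°
pole (s+8): 8 + j10 → |·| = √(8²+10²) = √164 ≈ 12.806, ∠ = arctan(10/8) ≈ 51.34°
pole (s+10): 10 + j10 → |·| = √(10²+10²) = √200 ≈ 14.142, ∠ = arctan(10/10) ≈ 45.00°
|G| = 2 · 100.5 / 1890.7 ≈ 0.10631
Gain = 20 log₁₀(0.10631) ≈ -19.47 dB
∠G = 5.71° − 169.64° = -163.93°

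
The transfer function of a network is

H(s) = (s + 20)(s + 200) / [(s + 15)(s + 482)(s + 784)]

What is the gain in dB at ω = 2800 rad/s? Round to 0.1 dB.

At s = jω = j2800:
zero (s+20): 20 + j2800 → |·| = √(20²+2800²) = √7840400 ≈ 2800.1, ∠ = arctan(2800/20) ≈ 89.59°
zero (s+200): 200 + j2800 → |·| = √(200²+2800²) = √7880000 ≈ 2807.1, ∠ = arctan(2800/200) ≈ 85.91°
pole (s+15): 15 + j2800 → |·| = √(15²+2800²) = √7840225 ≈ 2800, ∠ = arctan(2800/15) ≈ 89.69°
pole (s+482): 482 + j2800 → |·| = √(482²+2800²) = √8072324 ≈ 2841.2, ∠ = arctan(2800/482) ≈ 80.23°
pole (s+784): 784 + j2800 → |·| = √(784²+2800²) = √8454656 ≈ 2907.7, ∠ = arctan(2800/784) ≈ 74.36°
|H| = 1 · 7.8602e+06 / 2.3132e+10 ≈ 0.0003398
Gain = 20 log₁₀(0.0003398) ≈ -69.38 dB

-69.4 dB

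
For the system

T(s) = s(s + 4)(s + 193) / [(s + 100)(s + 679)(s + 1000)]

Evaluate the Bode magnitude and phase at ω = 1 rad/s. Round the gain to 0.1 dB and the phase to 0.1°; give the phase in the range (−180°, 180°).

-98.6 dB, 103.6°

At s = jω = j1:
zero (s+4): 4 + j1 → |·| = √(4²+1²) = √17 ≈ 4.1231, ∠ = arctan(1/4) ≈ 14.04°
zero (s+193): 193 + j1 → |·| = √(193²+1²) = √37250 ≈ 193, ∠ = arctan(1/193) ≈ 0.30°
zero at origin: s = j1 → |·| = 1, ∠ = 90.00°
pole (s+100): 100 + j1 → |·| = √(100²+1²) = √10001 ≈ 100, ∠ = arctan(1/100) ≈ 0.57°
pole (s+679): 679 + j1 → |·| = √(679²+1²) = √461042 ≈ 679, ∠ = arctan(1/679) ≈ 0.08°
pole (s+1000): 1000 + j1 → |·| = √(1000²+1²) = √1000001 ≈ 1000, ∠ = arctan(1/1000) ≈ 0.06°
|T| = 1 · 795.76 / 6.79e+07 ≈ 1.172e-05
Gain = 20 log₁₀(1.172e-05) ≈ -98.62 dB
∠T = 104.34° − 0.71° = 103.63°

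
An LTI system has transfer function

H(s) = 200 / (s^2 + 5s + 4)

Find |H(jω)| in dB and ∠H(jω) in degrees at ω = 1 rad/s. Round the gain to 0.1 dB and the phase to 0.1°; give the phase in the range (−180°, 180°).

Substitute s = j1:
Numerator: 200 = 200 + j0
Denominator: (j1)^2 + 5(j1) + 4 = 3 + j5
|N| = √(200² + 0²) ≈ 200, ∠N ≈ 0.00°
|D| = √(3² + 5²) ≈ 5.831, ∠D ≈ 59.04°
|H| = 200 / 5.831 ≈ 34.299
Gain = 20 log₁₀(34.299) ≈ 30.71 dB
∠H = 0.00° − 59.04° = -59.04°

30.7 dB, -59.0°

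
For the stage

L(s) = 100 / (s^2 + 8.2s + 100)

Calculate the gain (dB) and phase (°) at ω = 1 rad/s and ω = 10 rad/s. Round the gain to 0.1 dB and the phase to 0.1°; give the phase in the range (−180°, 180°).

ω = 1: 0.1 dB, -4.7°; ω = 10: 1.7 dB, -90.0°

At s = jω = j1:
quadratic: (j1)² + 8.2·j1 + 100 = 99 + j8.2 → |·| ≈ 99.339, ∠ ≈ 4.73°
|L| = 100 / 99.339 ≈ 1.0067
Gain = 20 log₁₀(1.0067) ≈ 0.06 dB
∠L = 0.00° − 4.73° = -4.73°

At s = jω = j10:
quadratic: (j10)² + 8.2·j10 + 100 = 0 + j82 → |·| ≈ 82, ∠ ≈ 90.00°
|L| = 100 / 82 ≈ 1.2195
Gain = 20 log₁₀(1.2195) ≈ 1.72 dB
∠L = 0.00° − 90.00° = -90.00°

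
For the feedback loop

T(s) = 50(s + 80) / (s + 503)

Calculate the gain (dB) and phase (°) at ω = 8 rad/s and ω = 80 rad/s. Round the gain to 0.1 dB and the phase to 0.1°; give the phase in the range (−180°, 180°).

At s = jω = j8:
zero (s+80): 80 + j8 → |·| = √(80²+8²) = √6464 ≈ 80.399, ∠ = arctan(8/80) ≈ 5.71°
pole (s+503): 503 + j8 → |·| = √(503²+8²) = √253073 ≈ 503.06, ∠ = arctan(8/503) ≈ 0.91°
|T| = 50 · 80.399 / 503.06 ≈ 7.991
Gain = 20 log₁₀(7.991) ≈ 18.05 dB
∠T = 5.71° − 0.91° = 4.80°

At s = jω = j80:
zero (s+80): 80 + j80 → |·| = √(80²+80²) = √12800 ≈ 113.14, ∠ = arctan(80/80) ≈ 45.00°
pole (s+503): 503 + j80 → |·| = √(503²+80²) = √259409 ≈ 509.32, ∠ = arctan(80/503) ≈ 9.04°
|T| = 50 · 113.14 / 509.32 ≈ 11.107
Gain = 20 log₁₀(11.107) ≈ 20.91 dB
∠T = 45.00° − 9.04° = 35.96°

ω = 8: 18.1 dB, 4.8°; ω = 80: 20.9 dB, 36.0°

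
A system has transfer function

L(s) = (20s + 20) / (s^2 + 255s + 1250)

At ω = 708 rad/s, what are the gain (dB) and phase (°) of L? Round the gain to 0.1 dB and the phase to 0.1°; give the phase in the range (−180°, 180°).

-31.5 dB, -70.2°

Substitute s = j708:
Numerator: 20(j708) + 20 = 20 + j14160
Denominator: (j708)^2 + 255(j708) + 1250 = -500014 + j180540
|N| = √(20² + 14160²) ≈ 14160, ∠N ≈ 89.92°
|D| = √(500014² + 180540²) ≈ 5.3161e+05, ∠D ≈ 160.15°
|L| = 14160 / 5.3161e+05 ≈ 0.026636
Gain = 20 log₁₀(0.026636) ≈ -31.49 dB
∠L = 89.92° − 160.15° = -70.23°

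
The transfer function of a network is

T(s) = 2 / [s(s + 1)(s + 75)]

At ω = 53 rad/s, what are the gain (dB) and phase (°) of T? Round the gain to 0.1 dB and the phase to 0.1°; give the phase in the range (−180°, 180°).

At s = jω = j53:
pole (s+1): 1 + j53 → |·| = √(1²+53²) = √2810 ≈ 53.009, ∠ = arctan(53/1) ≈ 88.92°
pole (s+75): 75 + j53 → |·| = √(75²+53²) = √8434 ≈ 91.837, ∠ = arctan(53/75) ≈ 35.25°
pole at origin: |s| = 53, ∠ = 90.00° (in denominator)
|T| = 2 / 2.5801e+05 ≈ 7.7516e-06
Gain = 20 log₁₀(7.7516e-06) ≈ -102.21 dB
∠T = 0.00° − 214.17° = -214.17° ≡ 145.83° (principal value)

-102.2 dB, 145.8°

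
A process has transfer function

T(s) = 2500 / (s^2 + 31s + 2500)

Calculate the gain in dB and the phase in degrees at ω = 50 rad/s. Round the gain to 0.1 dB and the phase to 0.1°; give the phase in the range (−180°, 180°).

4.2 dB, -90.0°

At s = jω = j50:
quadratic: (j50)² + 31·j50 + 2500 = 0 + j1550 → |·| ≈ 1550, ∠ ≈ 90.00°
|T| = 2500 / 1550 ≈ 1.6129
Gain = 20 log₁₀(1.6129) ≈ 4.15 dB
∠T = 0.00° − 90.00° = -90.00°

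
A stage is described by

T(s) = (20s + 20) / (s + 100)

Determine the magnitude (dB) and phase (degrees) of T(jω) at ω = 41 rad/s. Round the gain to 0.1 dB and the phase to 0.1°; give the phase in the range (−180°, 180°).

17.6 dB, 66.3°

Substitute s = j41:
Numerator: 20(j41) + 20 = 20 + j820
Denominator: (j41) + 100 = 100 + j41
|N| = √(20² + 820²) ≈ 820.24, ∠N ≈ 88.60°
|D| = √(100² + 41²) ≈ 108.08, ∠D ≈ 22.29°
|T| = 820.24 / 108.08 ≈ 7.5892
Gain = 20 log₁₀(7.5892) ≈ 17.60 dB
∠T = 88.60° − 22.29° = 66.31°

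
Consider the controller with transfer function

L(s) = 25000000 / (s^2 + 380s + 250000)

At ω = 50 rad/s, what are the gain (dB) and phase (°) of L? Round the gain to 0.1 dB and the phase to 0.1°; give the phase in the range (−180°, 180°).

At s = jω = j50:
quadratic: (j50)² + 380·j50 + 250000 = 247500 + j19000 → |·| ≈ 2.4823e+05, ∠ ≈ 4.39°
|L| = 25000000 / 2.4823e+05 ≈ 100.71
Gain = 20 log₁₀(100.71) ≈ 40.06 dB
∠L = 0.00° − 4.39° = -4.39°

40.1 dB, -4.4°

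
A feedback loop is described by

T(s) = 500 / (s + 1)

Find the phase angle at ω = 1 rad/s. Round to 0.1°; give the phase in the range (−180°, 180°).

At s = jω = j1:
pole (s+1): 1 + j1 → |·| = √(1²+1²) = √2 ≈ 1.4142, ∠ = arctan(1/1) ≈ 45.00°
∠T = 0.00° − 45.00° = -45.00°

-45.0°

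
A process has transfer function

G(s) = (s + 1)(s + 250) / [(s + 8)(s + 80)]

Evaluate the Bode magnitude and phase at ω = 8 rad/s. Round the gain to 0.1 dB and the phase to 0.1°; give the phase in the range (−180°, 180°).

6.9 dB, 34.0°

At s = jω = j8:
zero (s+1): 1 + j8 → |·| = √(1²+8²) = √65 ≈ 8.0623, ∠ = arctan(8/1) ≈ 82.87°
zero (s+250): 250 + j8 → |·| = √(250²+8²) = √62564 ≈ 250.13, ∠ = arctan(8/250) ≈ 1.83°
pole (s+8): 8 + j8 → |·| = √(8²+8²) = √128 ≈ 11.314, ∠ = arctan(8/8) ≈ 45.00°
pole (s+80): 80 + j8 → |·| = √(80²+8²) = √6464 ≈ 80.399, ∠ = arctan(8/80) ≈ 5.71°
|G| = 1 · 2016.6 / 909.63 ≈ 2.2169
Gain = 20 log₁₀(2.2169) ≈ 6.91 dB
∠G = 84.70° − 50.71° = 33.99°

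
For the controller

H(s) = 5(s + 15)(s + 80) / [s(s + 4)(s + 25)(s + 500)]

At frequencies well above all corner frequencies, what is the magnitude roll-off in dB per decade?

-40 dB/decade

Each pole contributes −20 dB/decade at high frequency; each zero contributes +20 dB/decade.
Net: 2 zero(s) − 4 pole(s) → -40 dB/decade.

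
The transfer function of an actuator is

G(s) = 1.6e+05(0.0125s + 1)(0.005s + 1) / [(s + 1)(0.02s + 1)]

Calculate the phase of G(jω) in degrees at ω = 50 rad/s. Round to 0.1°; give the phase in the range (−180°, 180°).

-87.8°

At ω = 50 rad/s:
zero (1 + j50·0.0125) = 1 + j0.625 → |·| ≈ 1.1792, ∠ ≈ 32.01°
zero (1 + j50·0.005) = 1 + j0.25 → |·| ≈ 1.0308, ∠ ≈ 14.04°
pole (1 + j50·1) = 1 + j50 → |·| ≈ 50.01, ∠ ≈ 88.85°
pole (1 + j50·0.02) = 1 + j1 → |·| ≈ 1.4142, ∠ ≈ 45.00°
∠G = (32.01° + 14.04°) − (88.85° + 45.00°) = -87.80°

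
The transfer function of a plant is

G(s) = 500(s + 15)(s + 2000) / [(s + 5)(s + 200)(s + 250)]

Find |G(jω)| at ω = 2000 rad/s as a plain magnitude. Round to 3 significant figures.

At s = jω = j2000:
zero (s+15): 15 + j2000 → |·| = √(15²+2000²) = √4000225 ≈ 2000.1, ∠ = arctan(2000/15) ≈ 89.57°
zero (s+2000): 2000 + j2000 → |·| = √(2000²+2000²) = √8000000 ≈ 2828.4, ∠ = arctan(2000/2000) ≈ 45.00°
pole (s+5): 5 + j2000 → |·| = √(5²+2000²) = √4000025 ≈ 2000, ∠ = arctan(2000/5) ≈ 89.86°
pole (s+200): 200 + j2000 → |·| = √(200²+2000²) = √4040000 ≈ 2010, ∠ = arctan(2000/200) ≈ 84.29°
pole (s+250): 250 + j2000 → |·| = √(250²+2000²) = √4062500 ≈ 2015.6, ∠ = arctan(2000/250) ≈ 82.87°
|G| = 500 · 5.6571e+06 / 8.1027e+09 ≈ 0.34909

0.349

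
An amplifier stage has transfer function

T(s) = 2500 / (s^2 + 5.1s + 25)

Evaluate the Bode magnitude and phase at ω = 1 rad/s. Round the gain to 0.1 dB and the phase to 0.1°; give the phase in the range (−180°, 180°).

At s = jω = j1:
quadratic: (j1)² + 5.1·j1 + 25 = 24 + j5.1 → |·| ≈ 24.536, ∠ ≈ 12.00°
|T| = 2500 / 24.536 ≈ 101.89
Gain = 20 log₁₀(101.89) ≈ 40.16 dB
∠T = 0.00° − 12.00° = -12.00°

40.2 dB, -12.0°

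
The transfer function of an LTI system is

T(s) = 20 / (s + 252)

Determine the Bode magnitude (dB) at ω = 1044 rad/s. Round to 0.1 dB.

-34.6 dB

Substitute s = j1044:
Numerator: 20 = 20 + j0
Denominator: (j1044) + 252 = 252 + j1044
|N| = √(20² + 0²) ≈ 20, ∠N ≈ 0.00°
|D| = √(252² + 1044²) ≈ 1074, ∠D ≈ 76.43°
|T| = 20 / 1074 ≈ 0.018622
Gain = 20 log₁₀(0.018622) ≈ -34.60 dB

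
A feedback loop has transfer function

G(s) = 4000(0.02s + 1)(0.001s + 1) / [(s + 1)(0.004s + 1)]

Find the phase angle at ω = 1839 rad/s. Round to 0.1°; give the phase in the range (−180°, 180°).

-22.3°

At ω = 1839 rad/s:
zero (1 + j1839·0.02) = 1 + j36.78 → |·| ≈ 36.794, ∠ ≈ 88.44°
zero (1 + j1839·0.001) = 1 + j1.839 → |·| ≈ 2.0933, ∠ ≈ 61.46°
pole (1 + j1839·1) = 1 + j1839 → |·| ≈ 1839, ∠ ≈ 89.97°
pole (1 + j1839·0.004) = 1 + j7.356 → |·| ≈ 7.4237, ∠ ≈ 82.26°
∠G = (88.44° + 61.46°) − (89.97° + 82.26°) = -22.33°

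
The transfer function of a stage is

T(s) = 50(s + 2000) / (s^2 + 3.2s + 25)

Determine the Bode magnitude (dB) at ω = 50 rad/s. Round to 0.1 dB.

32.1 dB

At s = jω = j50:
zero (s+2000): 2000 + j50 → |·| = √(2000²+50²) = √4002500 ≈ 2000.6, ∠ = arctan(50/2000) ≈ 1.43°
quadratic: (j50)² + 3.2·j50 + 25 = -2475 + j160 → |·| ≈ 2480.2, ∠ ≈ 176.30°
|T| = 50 · 2000.6 / 2480.2 ≈ 40.331
Gain = 20 log₁₀(40.331) ≈ 32.11 dB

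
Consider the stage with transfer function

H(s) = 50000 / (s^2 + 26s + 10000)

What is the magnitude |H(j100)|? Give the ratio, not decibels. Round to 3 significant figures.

At s = jω = j100:
quadratic: (j100)² + 26·j100 + 10000 = 0 + j2600 → |·| ≈ 2600, ∠ ≈ 90.00°
|H| = 50000 / 2600 ≈ 19.231

19.2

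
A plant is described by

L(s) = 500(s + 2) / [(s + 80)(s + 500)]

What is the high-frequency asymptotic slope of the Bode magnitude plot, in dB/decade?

-20 dB/decade

Each pole contributes −20 dB/decade at high frequency; each zero contributes +20 dB/decade.
Net: 1 zero(s) − 2 pole(s) → -20 dB/decade.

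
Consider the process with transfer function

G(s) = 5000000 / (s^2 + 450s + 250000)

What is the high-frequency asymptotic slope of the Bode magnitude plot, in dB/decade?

Each pole contributes −20 dB/decade at high frequency; each zero contributes +20 dB/decade.
Net: 0 zero(s) − 2 pole(s) → -40 dB/decade.

-40 dB/decade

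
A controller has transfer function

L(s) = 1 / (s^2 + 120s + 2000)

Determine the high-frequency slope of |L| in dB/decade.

-40 dB/decade

Each pole contributes −20 dB/decade at high frequency; each zero contributes +20 dB/decade.
Net: 0 zero(s) − 2 pole(s) → -40 dB/decade.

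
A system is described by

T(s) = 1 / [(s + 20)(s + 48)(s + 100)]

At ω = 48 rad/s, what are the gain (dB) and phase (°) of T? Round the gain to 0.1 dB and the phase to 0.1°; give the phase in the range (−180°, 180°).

At s = jω = j48:
pole (s+20): 20 + j48 → |·| = √(20²+48²) = √2704 ≈ 52, ∠ = arctan(48/20) ≈ 67.38°
pole (s+48): 48 + j48 → |·| = √(48²+48²) = √4608 ≈ 67.882, ∠ = arctan(48/48) ≈ 45.00°
pole (s+100): 100 + j48 → |·| = √(100²+48²) = √12304 ≈ 110.92, ∠ = arctan(48/100) ≈ 25.64°
|T| = 1 / 3.9153e+05 ≈ 2.5541e-06
Gain = 20 log₁₀(2.5541e-06) ≈ -111.86 dB
∠T = 0.00° − 138.02° = -138.02°

-111.9 dB, -138.0°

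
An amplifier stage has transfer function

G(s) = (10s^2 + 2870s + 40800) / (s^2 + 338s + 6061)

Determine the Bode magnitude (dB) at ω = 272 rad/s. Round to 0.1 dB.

19.2 dB

Substitute s = j272:
Numerator: 10(j272)^2 + 2870(j272) + 40800 = -699040 + j780640
Denominator: (j272)^2 + 338(j272) + 6061 = -67923 + j91936
|N| = √(699040² + 780640²) ≈ 1.0479e+06, ∠N ≈ 131.84°
|D| = √(67923² + 91936²) ≈ 1.1431e+05, ∠D ≈ 126.46°
|G| = 1.0479e+06 / 1.1431e+05 ≈ 9.1672
Gain = 20 log₁₀(9.1672) ≈ 19.24 dB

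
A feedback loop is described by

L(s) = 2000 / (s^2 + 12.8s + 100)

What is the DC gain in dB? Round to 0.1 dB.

26.0 dB

L(0) = 2000 / 100 = 20
20 log₁₀(20) ≈ 26.02 dB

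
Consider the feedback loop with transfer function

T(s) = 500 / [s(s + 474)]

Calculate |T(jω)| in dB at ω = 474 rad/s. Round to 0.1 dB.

-56.1 dB

At s = jω = j474:
pole (s+474): 474 + j474 → |·| = √(474²+474²) = √449352 ≈ 670.34, ∠ = arctan(474/474) ≈ 45.00°
pole at origin: |s| = 474, ∠ = 90.00° (in denominator)
|T| = 500 / 3.1774e+05 ≈ 0.0015736
Gain = 20 log₁₀(0.0015736) ≈ -56.06 dB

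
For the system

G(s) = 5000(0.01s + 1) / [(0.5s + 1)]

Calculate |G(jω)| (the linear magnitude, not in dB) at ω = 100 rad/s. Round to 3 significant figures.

141

At ω = 100 rad/s:
zero (1 + j100·0.01) = 1 + j1 → |·| ≈ 1.4142, ∠ ≈ 45.00°
pole (1 + j100·0.5) = 1 + j50 → |·| ≈ 50.01, ∠ ≈ 88.85°
|G| = 5000 · 1.4142 / (50.01) ≈ 141.39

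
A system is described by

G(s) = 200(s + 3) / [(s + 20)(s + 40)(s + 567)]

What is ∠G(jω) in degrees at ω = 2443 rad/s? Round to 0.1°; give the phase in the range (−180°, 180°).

-165.6°

At s = jω = j2443:
zero (s+3): 3 + j2443 → |·| = √(3²+2443²) = √5968258 ≈ 2443, ∠ = arctan(2443/3) ≈ 89.93°
pole (s+20): 20 + j2443 → |·| = √(20²+2443²) = √5968649 ≈ 2443.1, ∠ = arctan(2443/20) ≈ 89.53°
pole (s+40): 40 + j2443 → |·| = √(40²+2443²) = √5969849 ≈ 2443.3, ∠ = arctan(2443/40) ≈ 89.06°
pole (s+567): 567 + j2443 → |·| = √(567²+2443²) = √6289738 ≈ 2507.9, ∠ = arctan(2443/567) ≈ 76.93°
∠G = 89.93° − 255.52° = -165.59°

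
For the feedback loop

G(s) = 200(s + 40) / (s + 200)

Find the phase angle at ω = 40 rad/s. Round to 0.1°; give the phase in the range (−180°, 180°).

At s = jω = j40:
zero (s+40): 40 + j40 → |·| = √(40²+40²) = √3200 ≈ 56.569, ∠ = arctan(40/40) ≈ 45.00°
pole (s+200): 200 + j40 → |·| = √(200²+40²) = √41600 ≈ 203.96, ∠ = arctan(40/200) ≈ 11.31°
∠G = 45.00° − 11.31° = 33.69°

33.7°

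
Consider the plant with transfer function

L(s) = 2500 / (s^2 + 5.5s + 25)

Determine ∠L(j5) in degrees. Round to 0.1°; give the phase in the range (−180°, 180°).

At s = jω = j5:
quadratic: (j5)² + 5.5·j5 + 25 = 0 + j27.5 → |·| ≈ 27.5, ∠ ≈ 90.00°
∠L = 0.00° − 90.00° = -90.00°

-90.0°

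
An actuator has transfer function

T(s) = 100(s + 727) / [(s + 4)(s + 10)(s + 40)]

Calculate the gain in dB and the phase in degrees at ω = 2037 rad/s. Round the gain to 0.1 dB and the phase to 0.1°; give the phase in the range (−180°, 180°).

At s = jω = j2037:
zero (s+727): 727 + j2037 → |·| = √(727²+2037²) = √4677898 ≈ 2162.8, ∠ = arctan(2037/727) ≈ 70.36°
pole (s+4): 4 + j2037 → |·| = √(4²+2037²) = √4149385 ≈ 2037, ∠ = arctan(2037/4) ≈ 89.89°
pole (s+10): 10 + j2037 → |·| = √(10²+2037²) = √4149469 ≈ 2037, ∠ = arctan(2037/10) ≈ 89.72°
pole (s+40): 40 + j2037 → |·| = √(40²+2037²) = √4150969 ≈ 2037.4, ∠ = arctan(2037/40) ≈ 88.88°
|T| = 100 · 2162.8 / 8.4539e+09 ≈ 2.5583e-05
Gain = 20 log₁₀(2.5583e-05) ≈ -91.84 dB
∠T = 70.36° − 268.49° = -198.13° ≡ 161.87° (principal value)

-91.8 dB, 161.9°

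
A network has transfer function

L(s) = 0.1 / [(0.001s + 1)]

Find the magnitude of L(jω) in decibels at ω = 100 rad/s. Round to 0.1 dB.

-20.0 dB

At ω = 100 rad/s:
pole (1 + j100·0.001) = 1 + j0.1 → |·| ≈ 1.005, ∠ ≈ 5.71°
|L| = 0.1 · 1 / (1.005) ≈ 0.099502
Gain = 20 log₁₀(0.099502) ≈ -20.04 dB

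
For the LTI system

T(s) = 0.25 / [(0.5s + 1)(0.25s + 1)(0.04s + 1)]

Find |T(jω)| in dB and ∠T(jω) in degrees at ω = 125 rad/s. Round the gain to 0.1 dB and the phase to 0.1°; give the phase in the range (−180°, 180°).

At ω = 125 rad/s:
pole (1 + j125·0.5) = 1 + j62.5 → |·| ≈ 62.508, ∠ ≈ 89.08°
pole (1 + j125·0.25) = 1 + j31.25 → |·| ≈ 31.266, ∠ ≈ 88.17°
pole (1 + j125·0.04) = 1 + j5 → |·| ≈ 5.099, ∠ ≈ 78.69°
|T| = 0.25 · 1 / (62.508 · 31.266 · 5.099) ≈ 2.5087e-05
Gain = 20 log₁₀(2.5087e-05) ≈ -92.01 dB
∠T = (0°) − (89.08° + 88.17° + 78.69°) = -255.94° ≡ 104.06° (principal value)

-92.0 dB, 104.1°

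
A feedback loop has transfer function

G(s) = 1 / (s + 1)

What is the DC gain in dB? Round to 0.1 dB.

0.0 dB

G(0) = 1 / (1) = 1
20 log₁₀(1) ≈ 0.00 dB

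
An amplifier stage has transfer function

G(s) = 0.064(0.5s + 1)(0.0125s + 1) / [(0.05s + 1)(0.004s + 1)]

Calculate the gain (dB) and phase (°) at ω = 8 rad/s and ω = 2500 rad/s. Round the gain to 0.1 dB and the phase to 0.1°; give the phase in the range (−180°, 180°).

At ω = 8 rad/s:
zero (1 + j8·0.5) = 1 + j4 → |·| ≈ 4.1231, ∠ ≈ 75.96°
zero (1 + j8·0.0125) = 1 + j0.1 → |·| ≈ 1.005, ∠ ≈ 5.71°
pole (1 + j8·0.05) = 1 + j0.4 → |·| ≈ 1.077, ∠ ≈ 21.80°
pole (1 + j8·0.004) = 1 + j0.032 → |·| ≈ 1.0005, ∠ ≈ 1.83°
|G| = 0.064 · 4.1231 · 1.005 / (1.077 · 1.0005) ≈ 0.24611
Gain = 20 log₁₀(0.24611) ≈ -12.18 dB
∠G = (75.96° + 5.71°) − (21.80° + 1.83°) = 58.04°

At ω = 2500 rad/s:
zero (1 + j2500·0.5) = 1 + j1250 → |·| ≈ 1250, ∠ ≈ 89.95°
zero (1 + j2500·0.0125) = 1 + j31.25 → |·| ≈ 31.266, ∠ ≈ 88.17°
pole (1 + j2500·0.05) = 1 + j125 → |·| ≈ 125, ∠ ≈ 89.54°
pole (1 + j2500·0.004) = 1 + j10 → |·| ≈ 10.05, ∠ ≈ 84.29°
|G| = 0.064 · 1250 · 31.266 / (125 · 10.05) ≈ 1.9911
Gain = 20 log₁₀(1.9911) ≈ 5.98 dB
∠G = (89.95° + 88.17°) − (89.54° + 84.29°) = 4.29°

ω = 8: -12.2 dB, 58.0°; ω = 2500: 6.0 dB, 4.3°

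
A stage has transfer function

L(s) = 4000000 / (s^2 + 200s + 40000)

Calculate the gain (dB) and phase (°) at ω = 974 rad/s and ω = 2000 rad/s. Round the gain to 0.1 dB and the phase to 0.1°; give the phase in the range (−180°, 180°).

At s = jω = j974:
quadratic: (j974)² + 200·j974 + 40000 = -908676 + j194800 → |·| ≈ 9.2932e+05, ∠ ≈ 167.90°
|L| = 4000000 / 9.2932e+05 ≈ 4.3042
Gain = 20 log₁₀(4.3042) ≈ 12.68 dB
∠L = 0.00° − 167.90° = -167.90°

At s = jω = j2000:
quadratic: (j2000)² + 200·j2000 + 40000 = -3960000 + j400000 → |·| ≈ 3.9802e+06, ∠ ≈ 174.23°
|L| = 4000000 / 3.9802e+06 ≈ 1.005
Gain = 20 log₁₀(1.005) ≈ 0.04 dB
∠L = 0.00° − 174.23° = -174.23°

ω = 974: 12.7 dB, -167.9°; ω = 2000: 0.0 dB, -174.2°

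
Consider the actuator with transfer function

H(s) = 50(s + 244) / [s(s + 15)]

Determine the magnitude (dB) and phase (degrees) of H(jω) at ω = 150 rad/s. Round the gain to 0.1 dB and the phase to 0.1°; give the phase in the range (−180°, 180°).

-4.0 dB, -142.7°

At s = jω = j150:
zero (s+244): 244 + j150 → |·| = √(244²+150²) = √82036 ≈ 286.42, ∠ = arctan(150/244) ≈ 31.58°
pole (s+15): 15 + j150 → |·| = √(15²+150²) = √22725 ≈ 150.75, ∠ = arctan(150/15) ≈ 84.29°
pole at origin: |s| = 150, ∠ = 90.00° (in denominator)
|H| = 50 · 286.42 / 22612 ≈ 0.63334
Gain = 20 log₁₀(0.63334) ≈ -3.97 dB
∠H = 31.58° − 174.29° = -142.71°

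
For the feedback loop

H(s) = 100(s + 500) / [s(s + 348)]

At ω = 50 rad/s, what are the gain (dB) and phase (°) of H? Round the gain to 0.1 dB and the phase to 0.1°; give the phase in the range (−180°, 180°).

9.1 dB, -92.5°

At s = jω = j50:
zero (s+500): 500 + j50 → |·| = √(500²+50²) = √252500 ≈ 502.49, ∠ = arctan(50/500) ≈ 5.71°
pole (s+348): 348 + j50 → |·| = √(348²+50²) = √123604 ≈ 351.57, ∠ = arctan(50/348) ≈ 8.18°
pole at origin: |s| = 50, ∠ = 90.00° (in denominator)
|H| = 100 · 502.49 / 17578 ≈ 2.8586
Gain = 20 log₁₀(2.8586) ≈ 9.12 dB
∠H = 5.71° − 98.18° = -92.47°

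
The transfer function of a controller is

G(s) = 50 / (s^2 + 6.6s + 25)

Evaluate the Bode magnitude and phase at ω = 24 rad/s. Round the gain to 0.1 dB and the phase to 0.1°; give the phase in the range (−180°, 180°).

-21.2 dB, -164.0°

At s = jω = j24:
quadratic: (j24)² + 6.6·j24 + 25 = -551 + j158.4 → |·| ≈ 573.32, ∠ ≈ 163.96°
|G| = 50 / 573.32 ≈ 0.087211
Gain = 20 log₁₀(0.087211) ≈ -21.19 dB
∠G = 0.00° − 163.96° = -163.96°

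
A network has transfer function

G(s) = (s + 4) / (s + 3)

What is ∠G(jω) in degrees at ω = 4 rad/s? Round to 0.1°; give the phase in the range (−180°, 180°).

Substitute s = j4:
Numerator: (j4) + 4 = 4 + j4
Denominator: (j4) + 3 = 3 + j4
|N| = √(4² + 4²) ≈ 5.6569, ∠N ≈ 45.00°
|D| = √(3² + 4²) ≈ 5, ∠D ≈ 53.13°
∠G = 45.00° − 53.13° = -8.13°

-8.1°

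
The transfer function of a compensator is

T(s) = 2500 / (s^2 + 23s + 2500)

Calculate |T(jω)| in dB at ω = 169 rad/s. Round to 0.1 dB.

-20.5 dB

At s = jω = j169:
quadratic: (j169)² + 23·j169 + 2500 = -26061 + j3887 → |·| ≈ 26349, ∠ ≈ 171.52°
|T| = 2500 / 26349 ≈ 0.09488
Gain = 20 log₁₀(0.09488) ≈ -20.46 dB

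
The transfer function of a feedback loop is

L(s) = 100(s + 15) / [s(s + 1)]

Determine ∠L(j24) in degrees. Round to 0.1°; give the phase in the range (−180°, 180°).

-119.6°

At s = jω = j24:
zero (s+15): 15 + j24 → |·| = √(15²+24²) = √801 ≈ 28.302, ∠ = arctan(24/15) ≈ 57.99°
pole (s+1): 1 + j24 → |·| = √(1²+24²) = √577 ≈ 24.021, ∠ = arctan(24/1) ≈ 87.61°
pole at origin: |s| = 24, ∠ = 90.00° (in denominator)
∠L = 57.99° − 177.61° = -119.62°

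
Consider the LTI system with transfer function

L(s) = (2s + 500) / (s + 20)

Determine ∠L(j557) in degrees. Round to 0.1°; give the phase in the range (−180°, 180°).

Substitute s = j557:
Numerator: 2(j557) + 500 = 500 + j1114
Denominator: (j557) + 20 = 20 + j557
|N| = √(500² + 1114²) ≈ 1221.1, ∠N ≈ 65.83°
|D| = √(20² + 557²) ≈ 557.36, ∠D ≈ 87.94°
∠L = 65.83° − 87.94° = -22.11°

-22.1°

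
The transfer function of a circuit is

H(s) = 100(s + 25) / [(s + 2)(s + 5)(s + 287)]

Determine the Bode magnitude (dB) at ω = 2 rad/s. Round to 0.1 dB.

At s = jω = j2:
zero (s+25): 25 + j2 → |·| = √(25²+2²) = √629 ≈ 25.08, ∠ = arctan(2/25) ≈ 4.57°
pole (s+2): 2 + j2 → |·| = √(2²+2²) = √8 ≈ 2.8284, ∠ = arctan(2/2) ≈ 45.00°
pole (s+5): 5 + j2 → |·| = √(5²+2²) = √29 ≈ 5.3852, ∠ = arctan(2/5) ≈ 21.80°
pole (s+287): 287 + j2 → |·| = √(287²+2²) = √82373 ≈ 287.01, ∠ = arctan(2/287) ≈ 0.40°
|H| = 100 · 25.08 / 4371.6 ≈ 0.5737
Gain = 20 log₁₀(0.5737) ≈ -4.83 dB

-4.8 dB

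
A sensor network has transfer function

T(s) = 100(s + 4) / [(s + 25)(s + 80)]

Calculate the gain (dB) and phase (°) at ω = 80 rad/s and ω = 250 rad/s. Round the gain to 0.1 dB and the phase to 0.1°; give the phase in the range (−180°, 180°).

At s = jω = j80:
zero (s+4): 4 + j80 → |·| = √(4²+80²) = √6416 ≈ 80.1, ∠ = arctan(80/4) ≈ 87.14°
pole (s+25): 25 + j80 → |·| = √(25²+80²) = √7025 ≈ 83.815, ∠ = arctan(80/25) ≈ 72.65°
pole (s+80): 80 + j80 → |·| = √(80²+80²) = √12800 ≈ 113.14, ∠ = arctan(80/80) ≈ 45.00°
|T| = 100 · 80.1 / 9482.8 ≈ 0.84469
Gain = 20 log₁₀(0.84469) ≈ -1.47 dB
∠T = 87.14° − 117.65° = -30.51°

At s = jω = j250:
zero (s+4): 4 + j250 → |·| = √(4²+250²) = √62516 ≈ 250.03, ∠ = arctan(250/4) ≈ 89.08°
pole (s+25): 25 + j250 → |·| = √(25²+250²) = √63125 ≈ 251.25, ∠ = arctan(250/25) ≈ 84.29°
pole (s+80): 80 + j250 → |·| = √(80²+250²) = √68900 ≈ 262.49, ∠ = arctan(250/80) ≈ 72.26°
|T| = 100 · 250.03 / 65951 ≈ 0.37911
Gain = 20 log₁₀(0.37911) ≈ -8.42 dB
∠T = 89.08° − 156.55° = -67.47°

ω = 80: -1.5 dB, -30.5°; ω = 250: -8.4 dB, -67.5°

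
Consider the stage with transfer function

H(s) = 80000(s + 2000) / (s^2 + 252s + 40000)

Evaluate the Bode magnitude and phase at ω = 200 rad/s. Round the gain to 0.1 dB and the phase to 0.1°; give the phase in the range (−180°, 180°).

70.1 dB, -84.3°

At s = jω = j200:
zero (s+2000): 2000 + j200 → |·| = √(2000²+200²) = √4040000 ≈ 2010, ∠ = arctan(200/2000) ≈ 5.71°
quadratic: (j200)² + 252·j200 + 40000 = 0 + j50400 → |·| ≈ 50400, ∠ ≈ 90.00°
|H| = 80000 · 2010 / 50400 ≈ 3190.5
Gain = 20 log₁₀(3190.5) ≈ 70.08 dB
∠H = 5.71° − 90.00° = -84.29°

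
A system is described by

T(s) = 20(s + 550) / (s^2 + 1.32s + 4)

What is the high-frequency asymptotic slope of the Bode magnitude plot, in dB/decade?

-20 dB/decade

Each pole contributes −20 dB/decade at high frequency; each zero contributes +20 dB/decade.
Net: 1 zero(s) − 2 pole(s) → -20 dB/decade.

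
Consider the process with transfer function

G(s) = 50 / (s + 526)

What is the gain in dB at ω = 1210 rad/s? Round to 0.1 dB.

-28.4 dB

At s = jω = j1210:
pole (s+526): 526 + j1210 → |·| = √(526²+1210²) = √1740776 ≈ 1319.4, ∠ = arctan(1210/526) ≈ 66.50°
|G| = 50 / 1319.4 ≈ 0.037896
Gain = 20 log₁₀(0.037896) ≈ -28.43 dB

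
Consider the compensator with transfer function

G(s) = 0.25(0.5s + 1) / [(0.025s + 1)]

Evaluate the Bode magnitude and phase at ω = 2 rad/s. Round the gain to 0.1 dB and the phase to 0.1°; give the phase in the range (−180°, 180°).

-9.0 dB, 42.1°

At ω = 2 rad/s:
zero (1 + j2·0.5) = 1 + j1 → |·| ≈ 1.4142, ∠ ≈ 45.00°
pole (1 + j2·0.025) = 1 + j0.05 → |·| ≈ 1.0012, ∠ ≈ 2.86°
|G| = 0.25 · 1.4142 / (1.0012) ≈ 0.35313
Gain = 20 log₁₀(0.35313) ≈ -9.04 dB
∠G = (45.00°) − (2.86°) = 42.14°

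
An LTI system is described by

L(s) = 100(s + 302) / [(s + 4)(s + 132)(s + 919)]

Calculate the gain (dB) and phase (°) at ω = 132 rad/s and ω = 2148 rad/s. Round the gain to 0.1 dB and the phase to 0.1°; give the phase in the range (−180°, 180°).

At s = jω = j132:
zero (s+302): 302 + j132 → |·| = √(302²+132²) = √108628 ≈ 329.59, ∠ = arctan(132/302) ≈ 23.61°
pole (s+4): 4 + j132 → |·| = √(4²+132²) = √17440 ≈ 132.06, ∠ = arctan(132/4) ≈ 88.26°
pole (s+132): 132 + j132 → |·| = √(132²+132²) = √34848 ≈ 186.68, ∠ = arctan(132/132) ≈ 45.00°
pole (s+919): 919 + j132 → |·| = √(919²+132²) = √861985 ≈ 928.43, ∠ = arctan(132/919) ≈ 8.17°
|L| = 100 · 329.59 / 2.2889e+07 ≈ 0.0014399
Gain = 20 log₁₀(0.0014399) ≈ -56.83 dB
∠L = 23.61° − 141.43° = -117.82°

At s = jω = j2148:
zero (s+302): 302 + j2148 → |·| = √(302²+2148²) = √4705108 ≈ 2169.1, ∠ = arctan(2148/302) ≈ 82.00°
pole (s+4): 4 + j2148 → |·| = √(4²+2148²) = √4613920 ≈ 2148, ∠ = arctan(2148/4) ≈ 89.89°
pole (s+132): 132 + j2148 → |·| = √(132²+2148²) = √4631328 ≈ 2152.1, ∠ = arctan(2148/132) ≈ 86.48°
pole (s+919): 919 + j2148 → |·| = √(919²+2148²) = √5458465 ≈ 2336.3, ∠ = arctan(2148/919) ≈ 66.84°
|L| = 100 · 2169.1 / 1.08e+10 ≈ 2.0084e-05
Gain = 20 log₁₀(2.0084e-05) ≈ -93.94 dB
∠L = 82.00° − 243.21° = -161.21°

ω = 132: -56.8 dB, -117.8°; ω = 2148: -93.9 dB, -161.2°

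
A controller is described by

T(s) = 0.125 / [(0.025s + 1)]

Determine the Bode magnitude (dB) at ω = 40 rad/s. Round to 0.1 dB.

At ω = 40 rad/s:
pole (1 + j40·0.025) = 1 + j1 → |·| ≈ 1.4142, ∠ ≈ 45.00°
|T| = 0.125 · 1 / (1.4142) ≈ 0.088389
Gain = 20 log₁₀(0.088389) ≈ -21.07 dB

-21.1 dB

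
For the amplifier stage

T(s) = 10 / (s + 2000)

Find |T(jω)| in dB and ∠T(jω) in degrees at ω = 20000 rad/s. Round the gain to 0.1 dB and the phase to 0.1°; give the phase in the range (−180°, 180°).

At s = jω = j20000:
pole (s+2000): 2000 + j20000 → |·| = √(2000²+20000²) = √404000000 ≈ 20100, ∠ = arctan(20000/2000) ≈ 84.29°
|T| = 10 / 20100 ≈ 0.00049751
Gain = 20 log₁₀(0.00049751) ≈ -66.06 dB
∠T = 0.00° − 84.29° = -84.29°

-66.1 dB, -84.3°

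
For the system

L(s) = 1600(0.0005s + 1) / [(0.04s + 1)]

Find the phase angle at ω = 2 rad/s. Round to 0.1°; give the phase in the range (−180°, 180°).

At ω = 2 rad/s:
zero (1 + j2·0.0005) = 1 + j0.001 → |·| ≈ 1, ∠ ≈ 0.06°
pole (1 + j2·0.04) = 1 + j0.08 → |·| ≈ 1.0032, ∠ ≈ 4.57°
∠L = (0.06°) − (4.57°) = -4.51°

-4.5°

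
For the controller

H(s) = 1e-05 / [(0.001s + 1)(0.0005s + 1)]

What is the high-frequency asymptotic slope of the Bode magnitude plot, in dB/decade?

Each pole contributes −20 dB/decade at high frequency; each zero contributes +20 dB/decade.
Net: 0 zero(s) − 2 pole(s) → -40 dB/decade.

-40 dB/decade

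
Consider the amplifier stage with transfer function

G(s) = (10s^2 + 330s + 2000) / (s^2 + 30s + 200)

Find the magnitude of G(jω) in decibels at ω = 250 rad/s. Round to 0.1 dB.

Substitute s = j250:
Numerator: 10(j250)^2 + 330(j250) + 2000 = -623000 + j82500
Denominator: (j250)^2 + 30(j250) + 200 = -62300 + j7500
|N| = √(623000² + 82500²) ≈ 6.2844e+05, ∠N ≈ 172.46°
|D| = √(62300² + 7500²) ≈ 62750, ∠D ≈ 173.14°
|G| = 6.2844e+05 / 62750 ≈ 10.015
Gain = 20 log₁₀(10.015) ≈ 20.01 dB

20.0 dB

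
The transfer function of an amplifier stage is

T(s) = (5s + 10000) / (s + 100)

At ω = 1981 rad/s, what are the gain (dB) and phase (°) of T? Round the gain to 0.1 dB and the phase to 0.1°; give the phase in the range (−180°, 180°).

Substitute s = j1981:
Numerator: 5(j1981) + 10000 = 10000 + j9905
Denominator: (j1981) + 100 = 100 + j1981
|N| = √(10000² + 9905²) ≈ 14075, ∠N ≈ 44.73°
|D| = √(100² + 1981²) ≈ 1983.5, ∠D ≈ 87.11°
|T| = 14075 / 1983.5 ≈ 7.096
Gain = 20 log₁₀(7.096) ≈ 17.02 dB
∠T = 44.73° − 87.11° = -42.38°

17.0 dB, -42.4°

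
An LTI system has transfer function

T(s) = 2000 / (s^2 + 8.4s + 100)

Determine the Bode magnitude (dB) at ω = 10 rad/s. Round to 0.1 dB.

27.5 dB

At s = jω = j10:
quadratic: (j10)² + 8.4·j10 + 100 = 0 + j84 → |·| ≈ 84, ∠ ≈ 90.00°
|T| = 2000 / 84 ≈ 23.81
Gain = 20 log₁₀(23.81) ≈ 27.54 dB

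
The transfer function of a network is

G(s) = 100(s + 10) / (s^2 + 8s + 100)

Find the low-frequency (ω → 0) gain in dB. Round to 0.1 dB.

20.0 dB

G(0) = 100·10 / 100 = 10
20 log₁₀(10) ≈ 20.00 dB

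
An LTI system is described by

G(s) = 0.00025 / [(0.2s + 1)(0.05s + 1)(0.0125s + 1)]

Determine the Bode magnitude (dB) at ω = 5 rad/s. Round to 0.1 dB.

At ω = 5 rad/s:
pole (1 + j5·0.2) = 1 + j1 → |·| ≈ 1.4142, ∠ ≈ 45.00°
pole (1 + j5·0.05) = 1 + j0.25 → |·| ≈ 1.0308, ∠ ≈ 14.04°
pole (1 + j5·0.0125) = 1 + j0.0625 → |·| ≈ 1.002, ∠ ≈ 3.58°
|G| = 0.00025 · 1 / (1.4142 · 1.0308 · 1.002) ≈ 0.00017115
Gain = 20 log₁₀(0.00017115) ≈ -75.33 dB

-75.3 dB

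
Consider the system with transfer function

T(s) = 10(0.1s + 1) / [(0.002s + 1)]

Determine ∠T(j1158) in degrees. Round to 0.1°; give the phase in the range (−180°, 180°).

At ω = 1158 rad/s:
zero (1 + j1158·0.1) = 1 + j115.8 → |·| ≈ 115.8, ∠ ≈ 89.51°
pole (1 + j1158·0.002) = 1 + j2.316 → |·| ≈ 2.5227, ∠ ≈ 66.65°
∠T = (89.51°) − (66.65°) = 22.86°

22.9°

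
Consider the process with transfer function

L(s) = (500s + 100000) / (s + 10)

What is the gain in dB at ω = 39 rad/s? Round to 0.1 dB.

68.1 dB

Substitute s = j39:
Numerator: 500(j39) + 100000 = 100000 + j19500
Denominator: (j39) + 10 = 10 + j39
|N| = √(100000² + 19500²) ≈ 1.0188e+05, ∠N ≈ 11.03°
|D| = √(10² + 39²) ≈ 40.262, ∠D ≈ 75.62°
|L| = 1.0188e+05 / 40.262 ≈ 2530.4
Gain = 20 log₁₀(2530.4) ≈ 68.06 dB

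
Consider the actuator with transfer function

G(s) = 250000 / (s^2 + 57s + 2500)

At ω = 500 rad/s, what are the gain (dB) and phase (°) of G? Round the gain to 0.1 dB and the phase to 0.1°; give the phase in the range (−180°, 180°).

At s = jω = j500:
quadratic: (j500)² + 57·j500 + 2500 = -247500 + j28500 → |·| ≈ 2.4914e+05, ∠ ≈ 173.43°
|G| = 250000 / 2.4914e+05 ≈ 1.0035
Gain = 20 log₁₀(1.0035) ≈ 0.03 dB
∠G = 0.00° − 173.43° = -173.43°

0.0 dB, -173.4°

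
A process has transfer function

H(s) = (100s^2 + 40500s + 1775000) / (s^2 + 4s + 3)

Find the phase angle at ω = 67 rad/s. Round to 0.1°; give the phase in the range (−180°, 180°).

-112.6°

Substitute s = j67:
Numerator: 100(j67)^2 + 40500(j67) + 1775000 = 1326100 + j2713500
Denominator: (j67)^2 + 4(j67) + 3 = -4486 + j268
|N| = √(1326100² + 2713500²) ≈ 3.0202e+06, ∠N ≈ 63.96°
|D| = √(4486² + 268²) ≈ 4494, ∠D ≈ 176.58°
∠H = 63.96° − 176.58° = -112.62°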